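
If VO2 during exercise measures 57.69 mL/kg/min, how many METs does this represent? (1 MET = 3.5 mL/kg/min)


METs = VO2 / 3.5 = 57.69 / 3.5 = 16.48

16.48 METs


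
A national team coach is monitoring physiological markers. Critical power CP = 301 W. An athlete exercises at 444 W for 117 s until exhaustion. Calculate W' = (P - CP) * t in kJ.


P - CP = 444 - 301 = 143 W
W' = 143 * 117 = 16731 J
= 16731 / 1000 = 16.731 kJ

16.731 kJ


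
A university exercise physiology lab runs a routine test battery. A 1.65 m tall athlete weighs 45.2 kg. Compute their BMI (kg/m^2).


height^2 = 2.7225 m^2
BMI = 45.2 / 2.7225 = 16.6 kg/m^2

16.6 kg/m^2


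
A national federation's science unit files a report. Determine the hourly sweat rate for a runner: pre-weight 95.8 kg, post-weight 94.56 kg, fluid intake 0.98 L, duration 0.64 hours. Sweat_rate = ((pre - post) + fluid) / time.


Mass lost = 95.8 - 94.56 = 1.24 kg
Add fluid consumed: 1.24 + 0.98 = 2.22 L total sweat
Sweat rate = 2.22 / 0.64 = 3.469 L/h

3.469 L/h


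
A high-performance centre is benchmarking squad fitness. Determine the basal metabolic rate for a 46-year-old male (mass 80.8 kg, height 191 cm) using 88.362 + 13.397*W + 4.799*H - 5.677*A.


BMR = 88.362 + 13.397*80.8 + 4.799*191 - 5.677*46
= 1826.31 kcal/day

1826.31 kcal/day


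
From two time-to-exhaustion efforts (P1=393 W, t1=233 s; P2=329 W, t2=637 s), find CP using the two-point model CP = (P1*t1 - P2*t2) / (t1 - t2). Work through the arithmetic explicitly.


Work in trial 1 = 91569 J
Work in trial 2 = 209573 J
Delta work = -118004 J
Delta time = -404 s
CP = -118004 / -404 = 292.09 W

292.09 W


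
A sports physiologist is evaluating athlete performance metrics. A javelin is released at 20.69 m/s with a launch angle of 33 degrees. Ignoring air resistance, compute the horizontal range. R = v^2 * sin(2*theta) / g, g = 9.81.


Launch speed squared = 428.0761
sin(2 * 33 deg) = 0.913545
Range = 428.0761 * 0.913545 / 9.81
= 39.864 m

39.864 m


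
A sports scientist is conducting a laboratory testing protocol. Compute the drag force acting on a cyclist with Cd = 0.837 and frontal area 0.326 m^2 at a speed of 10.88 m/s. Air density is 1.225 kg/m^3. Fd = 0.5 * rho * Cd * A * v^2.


Step 1: v^2 = 118.3744
Step 2: Fd = 0.5 * 1.225 * 0.837 * 0.326 * 118.3744
= 19.784 N

19.784 N


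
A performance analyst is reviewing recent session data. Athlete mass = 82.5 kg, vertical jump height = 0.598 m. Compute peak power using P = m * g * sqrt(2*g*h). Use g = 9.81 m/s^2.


sqrt(2 * 9.81 * 0.598) = sqrt(11.73276) = 3.425312 m/s
P = 82.5 * 9.81 * 3.425312
= 2772.19 W

2772.19 W


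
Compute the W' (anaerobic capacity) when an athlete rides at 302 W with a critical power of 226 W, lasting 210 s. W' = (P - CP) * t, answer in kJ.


Above-CP power = 76 W
Duration = 210 s
W' = 76 * 210 = 15960 J
Convert: 15960 / 1000 = 15.96 kJ

15.96 kJ


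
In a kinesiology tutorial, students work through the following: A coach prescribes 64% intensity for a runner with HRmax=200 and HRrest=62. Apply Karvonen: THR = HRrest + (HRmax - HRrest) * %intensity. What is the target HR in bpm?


Heart rate reserve = 200 - 62 = 138
Intensity fraction = 64 / 100 = 0.64
THR = 62 + 138 * 0.64 = 150.32 bpm

150.32 bpm


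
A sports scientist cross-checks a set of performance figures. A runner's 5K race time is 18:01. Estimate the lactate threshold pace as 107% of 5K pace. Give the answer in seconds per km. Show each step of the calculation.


Total race time = 18*60 + 1 = 1081 seconds
5K pace = 1081 / 5 = 216.2 sec/km
LT pace = 216.2 * 1.07 = 231.33 sec/km

231.33 s/km


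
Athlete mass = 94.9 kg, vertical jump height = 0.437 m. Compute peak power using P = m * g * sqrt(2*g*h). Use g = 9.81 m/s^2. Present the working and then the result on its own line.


sqrt(2 * 9.81 * 0.437) = sqrt(8.57394) = 2.928129 m/s
P = 94.9 * 9.81 * 2.928129
= 2726.0 W

2726.0 W


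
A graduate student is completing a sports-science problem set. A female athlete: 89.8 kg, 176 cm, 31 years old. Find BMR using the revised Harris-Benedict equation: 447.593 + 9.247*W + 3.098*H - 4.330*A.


Intercept = 447.593
Weight contribution = 9.247 * 89.8 = 830.3806
Height contribution = 3.098 * 176 = 545.248
Age contribution = 4.33 * 31 = 134.23
BMR = 447.593 + 830.3806 + 545.248 - 134.23
= 1688.99 kcal/day

1688.99 kcal/day


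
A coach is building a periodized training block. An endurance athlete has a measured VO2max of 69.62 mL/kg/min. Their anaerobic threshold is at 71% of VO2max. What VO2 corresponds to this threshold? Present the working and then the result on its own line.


Anaerobic threshold VO2 = VO2max * 71%
= 69.62 * 0.71
= 49.43 mL/kg/min

49.43 mL/kg/min


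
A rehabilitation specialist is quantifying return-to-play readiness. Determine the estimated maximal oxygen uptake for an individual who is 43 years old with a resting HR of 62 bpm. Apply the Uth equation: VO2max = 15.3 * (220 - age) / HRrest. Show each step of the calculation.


HRmax = 220 - 43 = 177
VO2max = 15.3 * (177 / 62)
= 15.3 * 2.8548
= 43.68 mL/kg/min

43.68 mL/kg/min


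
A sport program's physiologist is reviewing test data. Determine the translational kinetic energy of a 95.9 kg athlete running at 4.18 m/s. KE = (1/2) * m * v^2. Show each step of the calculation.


KE = 0.5 * m * v^2
= 0.5 * 95.9 * 4.18^2
= 0.5 * 95.9 * 17.4724
= 837.8 J

837.8 J


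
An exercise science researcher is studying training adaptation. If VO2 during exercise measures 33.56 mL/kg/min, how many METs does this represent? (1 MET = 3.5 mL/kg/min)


METs = VO2 / 3.5 = 33.56 / 3.5 = 9.59

9.59 METs


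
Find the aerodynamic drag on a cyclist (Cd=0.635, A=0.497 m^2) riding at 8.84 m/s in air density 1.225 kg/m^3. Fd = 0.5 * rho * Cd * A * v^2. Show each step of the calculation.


Fd = 0.5 * 1.225 * 0.635 * 0.497 * 8.84^2
= 0.5 * 1.225 * 0.635 * 0.497 * 78.1456
= 15.106 N

15.106 N


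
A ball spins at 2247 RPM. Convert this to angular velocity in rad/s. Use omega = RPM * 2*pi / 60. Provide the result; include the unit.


omega = 2247 * 2 * pi / 60
= 2247 * 6.28318531 / 60
= 14118.317 / 60
= 235.305 rad/s

235.305 rad/s


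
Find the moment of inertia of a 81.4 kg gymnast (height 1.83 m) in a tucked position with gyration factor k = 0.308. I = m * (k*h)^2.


Radius of gyration = 0.308 * 1.83 = 0.56364 m
I = 81.4 * 0.56364^2
= 81.4 * 0.31769
= 25.86 kg*m^2

25.86 kg*m^2


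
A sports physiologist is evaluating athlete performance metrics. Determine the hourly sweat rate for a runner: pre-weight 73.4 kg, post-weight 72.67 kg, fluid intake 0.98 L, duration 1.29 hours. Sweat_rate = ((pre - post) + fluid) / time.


Mass lost = 73.4 - 72.67 = 0.73 kg
Add fluid consumed: 0.73 + 0.98 = 1.71 L total sweat
Sweat rate = 1.71 / 1.29 = 1.326 L/h

1.326 L/h


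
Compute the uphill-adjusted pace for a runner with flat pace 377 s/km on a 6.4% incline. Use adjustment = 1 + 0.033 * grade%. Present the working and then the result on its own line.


Adjustment factor = 1 + 0.033 * 6.4 = 1.2112
Grade-adjusted pace = 377 * 1.2112 = 456.62 s/km

456.62 s/km


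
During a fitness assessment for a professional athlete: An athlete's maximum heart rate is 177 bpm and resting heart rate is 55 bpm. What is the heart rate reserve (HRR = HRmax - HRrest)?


HRR = HRmax - HRrest
= 177 - 55
= 122 bpm

122 bpm


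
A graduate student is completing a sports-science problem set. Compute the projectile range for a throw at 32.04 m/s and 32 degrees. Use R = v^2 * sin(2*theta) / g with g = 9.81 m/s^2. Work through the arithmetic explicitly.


Two times the angle = 64 degrees
sin(64) = 0.898794
R = 1026.5616 * 0.898794 / 9.81 = 94.054 m

94.054 m


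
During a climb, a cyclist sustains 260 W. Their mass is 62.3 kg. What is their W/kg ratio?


Power-to-weight = 260 W / 62.3 kg
= 4.173 W/kg

4.173 W/kg


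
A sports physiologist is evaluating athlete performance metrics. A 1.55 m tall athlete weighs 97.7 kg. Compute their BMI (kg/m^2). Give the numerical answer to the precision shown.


height^2 = 2.4025 m^2
BMI = 97.7 / 2.4025 = 40.67 kg/m^2

40.67 kg/m^2


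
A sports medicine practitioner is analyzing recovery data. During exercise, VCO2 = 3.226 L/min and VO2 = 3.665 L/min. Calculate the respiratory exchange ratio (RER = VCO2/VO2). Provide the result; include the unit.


RER = VCO2 / VO2
= 3.226 / 3.665
= 0.8802

0.8802


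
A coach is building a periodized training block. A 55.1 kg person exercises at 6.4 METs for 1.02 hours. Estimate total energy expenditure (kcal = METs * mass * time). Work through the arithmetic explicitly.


Energy = METs * mass(kg) * time(h)
= 6.4 * 55.1 * 1.02
= 359.69 kcal

359.69 kcal


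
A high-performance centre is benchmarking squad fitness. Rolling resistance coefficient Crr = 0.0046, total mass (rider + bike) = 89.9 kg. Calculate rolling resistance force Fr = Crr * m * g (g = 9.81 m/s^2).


Fr = Crr * m * g
= 0.0046 * 89.9 * 9.81
= 4.057 N

4.057 N


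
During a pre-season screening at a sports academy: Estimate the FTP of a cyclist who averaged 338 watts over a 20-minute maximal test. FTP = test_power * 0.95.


FTP = 338 * 0.95 = 321.1 W

321.1 W


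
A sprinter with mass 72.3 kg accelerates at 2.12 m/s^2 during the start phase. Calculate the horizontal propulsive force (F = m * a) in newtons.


F = m * a
= 72.3 * 2.12
= 153.28 N

153.28 N


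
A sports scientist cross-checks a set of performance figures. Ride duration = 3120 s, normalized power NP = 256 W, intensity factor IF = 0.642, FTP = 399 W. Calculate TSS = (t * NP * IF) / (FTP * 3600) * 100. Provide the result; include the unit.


Numerator = 3120 * 256 * 0.642 = 512778.24
Denominator = 399 * 3600 = 1436400
TSS = 512778.24 / 1436400 * 100
= 35.7

35.7 TSS


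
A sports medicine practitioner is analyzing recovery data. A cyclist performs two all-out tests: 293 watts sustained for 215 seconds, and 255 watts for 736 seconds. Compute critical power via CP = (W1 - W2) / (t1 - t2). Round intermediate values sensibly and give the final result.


W1 = P1 * t1 = 293 * 215 = 62995 J
W2 = P2 * t2 = 255 * 736 = 187680 J
CP = (62995 - 187680) / (215 - 736)
= 239.32 W

239.32 W


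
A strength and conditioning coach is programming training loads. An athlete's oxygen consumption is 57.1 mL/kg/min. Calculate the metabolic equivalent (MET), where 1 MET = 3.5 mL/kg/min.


MET = VO2 / 3.5
= 57.1 / 3.5
= 16.31 METs

16.31 METs


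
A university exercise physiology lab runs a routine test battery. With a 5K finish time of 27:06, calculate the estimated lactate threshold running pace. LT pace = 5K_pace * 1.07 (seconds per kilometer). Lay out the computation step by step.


Race duration = 1626 s for 5 km
Average pace = 1626 / 5 = 325.2 s/km
LT pace = 325.2 * 1.07
= 347.96 s/km

347.96 s/km


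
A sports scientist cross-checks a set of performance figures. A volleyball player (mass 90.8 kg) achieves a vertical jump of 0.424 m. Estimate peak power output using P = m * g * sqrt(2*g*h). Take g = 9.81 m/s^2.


2 * g * h = 2 * 9.81 * 0.424 = 8.31888
sqrt(8.31888) = 2.884247 m/s
P = 90.8 * 9.81 * 2.884247 = 2569.14 W

2569.14 W


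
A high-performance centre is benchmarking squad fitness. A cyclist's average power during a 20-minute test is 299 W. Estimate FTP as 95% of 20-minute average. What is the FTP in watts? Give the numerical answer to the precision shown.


FTP = 20-min power * 0.95
= 299 * 0.95
= 284.05 W

284.05 W


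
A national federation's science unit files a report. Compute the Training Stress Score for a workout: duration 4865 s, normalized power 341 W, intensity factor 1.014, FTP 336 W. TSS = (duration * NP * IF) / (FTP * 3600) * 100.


Product = 4865 * 341 * 1.014 = 1682190.51
Base = 336 * 3600 = 1209600
TSS = 1682190.51 / 1209600 * 100 = 139.07

139.07 TSS


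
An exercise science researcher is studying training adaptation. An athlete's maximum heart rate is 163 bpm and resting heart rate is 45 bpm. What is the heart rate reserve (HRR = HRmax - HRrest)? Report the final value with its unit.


HRR = HRmax - HRrest
= 163 - 45
= 118 bpm

118 bpm


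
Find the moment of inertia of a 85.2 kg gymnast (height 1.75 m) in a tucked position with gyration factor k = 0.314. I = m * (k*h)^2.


Radius of gyration = 0.314 * 1.75 = 0.5495 m
I = 85.2 * 0.5495^2
= 85.2 * 0.30195
= 25.726 kg*m^2

25.726 kg*m^2


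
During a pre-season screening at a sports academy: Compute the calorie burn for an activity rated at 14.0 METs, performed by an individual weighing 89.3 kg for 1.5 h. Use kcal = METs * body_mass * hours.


Product of METs and mass = 14.0 * 89.3 = 1250.2
Total kcal = 1250.2 * 1.5 = 1875.3 kcal

1875.3 kcal


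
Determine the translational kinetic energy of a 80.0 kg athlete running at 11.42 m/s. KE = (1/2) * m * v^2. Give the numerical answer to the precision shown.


KE = 0.5 * m * v^2
= 0.5 * 80.0 * 11.42^2
= 0.5 * 80.0 * 130.4164
= 5216.66 J

5216.66 J


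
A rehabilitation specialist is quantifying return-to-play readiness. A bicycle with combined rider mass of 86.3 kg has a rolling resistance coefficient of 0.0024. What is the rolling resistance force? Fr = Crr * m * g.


Fr = 0.0024 * 86.3 * 9.81
= 0.20712 * 9.81
= 2.032 N

2.032 N


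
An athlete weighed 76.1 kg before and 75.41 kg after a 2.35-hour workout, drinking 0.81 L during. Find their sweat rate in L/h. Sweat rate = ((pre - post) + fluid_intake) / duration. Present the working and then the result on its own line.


Body mass change = 0.69 kg
Total sweat loss = 0.69 + 0.81 = 1.5 L
Rate = 1.5 / 2.35 = 0.638 L/h

0.638 L/h


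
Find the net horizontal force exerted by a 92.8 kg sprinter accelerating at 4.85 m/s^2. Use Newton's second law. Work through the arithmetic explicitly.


Newton's second law: F = m * a
F = 92.8 * 4.85 = 450.08 N

450.08 N


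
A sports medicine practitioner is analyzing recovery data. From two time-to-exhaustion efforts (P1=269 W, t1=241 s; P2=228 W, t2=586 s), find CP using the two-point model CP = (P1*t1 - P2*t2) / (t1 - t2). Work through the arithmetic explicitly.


Work in trial 1 = 64829 J
Work in trial 2 = 133608 J
Delta work = -68779 J
Delta time = -345 s
CP = -68779 / -345 = 199.36 W

199.36 W


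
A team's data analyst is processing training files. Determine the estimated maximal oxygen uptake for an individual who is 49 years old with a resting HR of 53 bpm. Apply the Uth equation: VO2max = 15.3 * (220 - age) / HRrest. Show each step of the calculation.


HRmax = 220 - 49 = 171
VO2max = 15.3 * (171 / 53)
= 15.3 * 3.2264
= 49.36 mL/kg/min

49.36 mL/kg/min


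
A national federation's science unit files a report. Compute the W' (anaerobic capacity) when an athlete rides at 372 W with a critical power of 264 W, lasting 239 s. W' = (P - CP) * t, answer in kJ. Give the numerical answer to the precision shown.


Above-CP power = 108 W
Duration = 239 s
W' = 108 * 239 = 25812 J
Convert: 25812 / 1000 = 25.812 kJ

25.812 kJ


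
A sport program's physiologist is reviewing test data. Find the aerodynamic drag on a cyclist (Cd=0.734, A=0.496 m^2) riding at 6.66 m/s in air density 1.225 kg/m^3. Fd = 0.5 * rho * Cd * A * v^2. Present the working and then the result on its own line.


Fd = 0.5 * 1.225 * 0.734 * 0.496 * 6.66^2
= 0.5 * 1.225 * 0.734 * 0.496 * 44.3556
= 9.891 N

9.891 N


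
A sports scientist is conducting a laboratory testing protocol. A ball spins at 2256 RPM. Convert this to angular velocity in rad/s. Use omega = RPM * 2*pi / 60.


omega = 2256 * 2 * pi / 60
= 2256 * 6.28318531 / 60
= 14174.866 / 60
= 236.248 rad/s

236.248 rad/s


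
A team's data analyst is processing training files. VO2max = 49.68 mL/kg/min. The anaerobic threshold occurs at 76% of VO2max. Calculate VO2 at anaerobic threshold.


AT fraction = 76 / 100 = 0.76
AT VO2 = 49.68 * 0.76
= 37.76 mL/kg/min

37.76 mL/kg/min


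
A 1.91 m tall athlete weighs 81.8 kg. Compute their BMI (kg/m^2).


height^2 = 3.6481 m^2
BMI = 81.8 / 3.6481 = 22.42 kg/m^2

22.42 kg/m^2


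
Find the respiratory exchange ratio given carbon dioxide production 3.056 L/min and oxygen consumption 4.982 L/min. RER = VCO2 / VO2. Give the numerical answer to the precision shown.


VCO2 = 3.056 L/min
VO2 = 4.982 L/min
RER = 3.056 / 4.982 = 0.6134

0.6134


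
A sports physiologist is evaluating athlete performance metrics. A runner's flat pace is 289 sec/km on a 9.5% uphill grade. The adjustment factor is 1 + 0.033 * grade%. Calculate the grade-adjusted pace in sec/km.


Factor = 1 + 0.033 * 9.5 = 1.3135
Adjusted pace = 289 * 1.3135
= 379.6 sec/km

379.6 s/km


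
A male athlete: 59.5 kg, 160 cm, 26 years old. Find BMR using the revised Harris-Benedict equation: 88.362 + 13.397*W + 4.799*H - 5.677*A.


Intercept = 88.362
Weight contribution = 13.397 * 59.5 = 797.1215
Height contribution = 4.799 * 160 = 767.84
Age contribution = 5.677 * 26 = 147.602
BMR = 88.362 + 797.1215 + 767.84 - 147.602
= 1505.72 kcal/day

1505.72 kcal/day


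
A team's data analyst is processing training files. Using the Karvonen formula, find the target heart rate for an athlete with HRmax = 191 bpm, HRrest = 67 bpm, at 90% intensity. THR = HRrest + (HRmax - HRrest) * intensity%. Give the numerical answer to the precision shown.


HRR = 191 - 67 = 124
THR = 67 + 124 * 0.9
= 67 + 111.6
= 178.6 bpm

178.6 bpm


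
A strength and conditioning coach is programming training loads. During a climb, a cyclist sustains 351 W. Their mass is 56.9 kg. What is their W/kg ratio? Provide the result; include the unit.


Power-to-weight = 351 W / 56.9 kg
= 6.169 W/kg

6.169 W/kg


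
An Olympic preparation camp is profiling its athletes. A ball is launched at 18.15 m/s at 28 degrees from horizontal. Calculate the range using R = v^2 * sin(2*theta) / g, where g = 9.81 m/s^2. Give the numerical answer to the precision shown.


sin(2 * 28) = sin(56) = 0.829038
v^2 = 18.15^2 = 329.4225
R = 329.4225 * 0.829038 / 9.81
= 27.839 m

27.839 m


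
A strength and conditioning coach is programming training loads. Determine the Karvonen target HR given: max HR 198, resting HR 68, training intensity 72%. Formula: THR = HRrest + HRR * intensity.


HRR = HRmax - HRrest = 198 - 68 = 130
THR = 68 + 130 * 0.72
= 161.6 bpm

161.6 bpm


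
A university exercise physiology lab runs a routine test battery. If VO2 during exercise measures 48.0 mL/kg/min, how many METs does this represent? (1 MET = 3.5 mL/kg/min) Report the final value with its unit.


METs = VO2 / 3.5 = 48.0 / 3.5 = 13.71

13.71 METs


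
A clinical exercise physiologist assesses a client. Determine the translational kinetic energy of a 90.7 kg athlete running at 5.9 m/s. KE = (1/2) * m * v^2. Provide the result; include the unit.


KE = 0.5 * m * v^2
= 0.5 * 90.7 * 5.9^2
= 0.5 * 90.7 * 34.81
= 1578.63 J

1578.63 J


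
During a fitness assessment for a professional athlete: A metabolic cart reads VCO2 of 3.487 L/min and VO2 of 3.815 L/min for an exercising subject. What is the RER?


RER = VCO2 / VO2 = 3.487 / 3.815 = 0.914

0.914


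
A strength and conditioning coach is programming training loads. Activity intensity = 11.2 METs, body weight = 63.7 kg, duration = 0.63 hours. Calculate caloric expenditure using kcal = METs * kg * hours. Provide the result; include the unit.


kcal = 11.2 * 63.7 * 0.63
= 713.44 * 0.63
= 449.47 kcal

449.47 kcal


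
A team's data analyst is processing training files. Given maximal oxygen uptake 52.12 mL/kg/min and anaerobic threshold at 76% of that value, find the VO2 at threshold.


Percentage as decimal = 0.76
VO2 at AT = 52.12 * 0.76 = 39.61 mL/kg/min

39.61 mL/kg/min


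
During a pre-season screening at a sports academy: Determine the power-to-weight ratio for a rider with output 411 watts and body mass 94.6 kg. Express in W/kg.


P/W = 411 / 94.6 = 4.345 W/kg

4.345 W/kg


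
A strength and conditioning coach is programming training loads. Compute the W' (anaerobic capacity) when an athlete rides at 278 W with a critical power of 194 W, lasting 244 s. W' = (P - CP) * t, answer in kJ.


Above-CP power = 84 W
Duration = 244 s
W' = 84 * 244 = 20496 J
Convert: 20496 / 1000 = 20.496 kJ

20.496 kJ


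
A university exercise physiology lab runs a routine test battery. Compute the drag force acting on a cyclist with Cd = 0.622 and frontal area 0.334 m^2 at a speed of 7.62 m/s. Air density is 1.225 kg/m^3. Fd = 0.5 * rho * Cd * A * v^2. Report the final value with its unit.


Step 1: v^2 = 58.0644
Step 2: Fd = 0.5 * 1.225 * 0.622 * 0.334 * 58.0644
= 7.388 N

7.388 N


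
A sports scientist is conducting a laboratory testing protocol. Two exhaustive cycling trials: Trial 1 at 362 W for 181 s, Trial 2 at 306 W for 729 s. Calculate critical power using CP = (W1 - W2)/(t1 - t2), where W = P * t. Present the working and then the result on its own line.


W1 = 362 * 181 = 65522 J
W2 = 306 * 729 = 223074 J
CP = (65522 - 223074) / (181 - 729)
= -157552 / -548
= 287.5 W

287.5 W


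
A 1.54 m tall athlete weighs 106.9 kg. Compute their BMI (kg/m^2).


height^2 = 2.3716 m^2
BMI = 106.9 / 2.3716 = 45.08 kg/m^2

45.08 kg/m^2


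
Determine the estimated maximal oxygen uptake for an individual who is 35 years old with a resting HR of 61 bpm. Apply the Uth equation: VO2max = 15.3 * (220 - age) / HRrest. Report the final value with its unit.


HRmax = 220 - 35 = 185
VO2max = 15.3 * (185 / 61)
= 15.3 * 3.0328
= 46.4 mL/kg/min

46.4 mL/kg/min


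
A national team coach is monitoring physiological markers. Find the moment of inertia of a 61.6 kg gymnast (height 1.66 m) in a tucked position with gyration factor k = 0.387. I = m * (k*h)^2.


Radius of gyration = 0.387 * 1.66 = 0.64242 m
I = 61.6 * 0.64242^2
= 61.6 * 0.412703
= 25.423 kg*m^2

25.423 kg*m^2


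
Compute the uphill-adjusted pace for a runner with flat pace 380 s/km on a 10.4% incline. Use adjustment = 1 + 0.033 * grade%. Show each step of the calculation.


Adjustment factor = 1 + 0.033 * 10.4 = 1.3432
Grade-adjusted pace = 380 * 1.3432 = 510.42 s/km

510.42 s/km


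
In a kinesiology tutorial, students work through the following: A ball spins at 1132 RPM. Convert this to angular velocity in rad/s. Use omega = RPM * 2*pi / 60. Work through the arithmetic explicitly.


omega = 1132 * 2 * pi / 60
= 1132 * 6.28318531 / 60
= 7112.566 / 60
= 118.543 rad/s

118.543 rad/s


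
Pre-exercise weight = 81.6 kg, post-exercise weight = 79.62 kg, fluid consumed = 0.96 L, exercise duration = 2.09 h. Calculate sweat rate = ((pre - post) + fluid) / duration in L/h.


Weight loss = 81.6 - 79.62 = 1.98 kg (approx L)
Total sweat = 1.98 + 0.96 = 2.94 L
Sweat rate = 2.94 / 2.09 = 1.407 L/h

1.407 L/h


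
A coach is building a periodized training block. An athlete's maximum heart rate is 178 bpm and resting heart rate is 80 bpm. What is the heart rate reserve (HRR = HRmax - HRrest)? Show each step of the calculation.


HRR = HRmax - HRrest
= 178 - 80
= 98 bpm

98 bpm


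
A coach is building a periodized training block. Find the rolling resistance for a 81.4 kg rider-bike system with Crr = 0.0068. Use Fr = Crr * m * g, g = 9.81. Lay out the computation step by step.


m * g = 81.4 * 9.81 = 798.534 N
Fr = 0.0068 * 798.534 = 5.43 N

5.43 N


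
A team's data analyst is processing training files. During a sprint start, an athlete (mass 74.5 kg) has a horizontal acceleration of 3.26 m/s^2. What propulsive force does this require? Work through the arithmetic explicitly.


Propulsive force = mass * acceleration
= 74.5 kg * 3.26 m/s^2
= 242.87 N

242.87 N


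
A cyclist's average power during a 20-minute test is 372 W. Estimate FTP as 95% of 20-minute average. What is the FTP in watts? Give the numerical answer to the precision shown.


FTP = 20-min power * 0.95
= 372 * 0.95
= 353.4 W

353.4 W


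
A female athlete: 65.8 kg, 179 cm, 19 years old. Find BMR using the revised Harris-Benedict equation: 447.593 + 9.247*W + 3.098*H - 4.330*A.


Intercept = 447.593
Weight contribution = 9.247 * 65.8 = 608.4526
Height contribution = 3.098 * 179 = 554.542
Age contribution = 4.33 * 19 = 82.27
BMR = 447.593 + 608.4526 + 554.542 - 82.27
= 1528.32 kcal/day

1528.32 kcal/day


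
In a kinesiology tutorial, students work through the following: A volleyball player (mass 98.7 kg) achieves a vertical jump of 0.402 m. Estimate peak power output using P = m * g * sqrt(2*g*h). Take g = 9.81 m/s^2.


2 * g * h = 2 * 9.81 * 0.402 = 7.88724
sqrt(7.88724) = 2.808423 m/s
P = 98.7 * 9.81 * 2.808423 = 2719.25 W

2719.25 W


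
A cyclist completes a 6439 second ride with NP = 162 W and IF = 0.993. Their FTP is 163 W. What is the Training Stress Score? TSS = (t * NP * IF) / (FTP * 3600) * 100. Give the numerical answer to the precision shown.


t * NP * IF = 6439 * 162 * 0.993 = 1035816.174
FTP * 3600 = 586800
TSS = (1035816.174 / 586800) * 100 = 176.52

176.52 TSS


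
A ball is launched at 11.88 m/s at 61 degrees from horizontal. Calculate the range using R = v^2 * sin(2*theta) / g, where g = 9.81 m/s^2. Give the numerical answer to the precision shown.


sin(2 * 61) = sin(122) = 0.848048
v^2 = 11.88^2 = 141.1344
R = 141.1344 * 0.848048 / 9.81
= 12.201 m

12.201 m


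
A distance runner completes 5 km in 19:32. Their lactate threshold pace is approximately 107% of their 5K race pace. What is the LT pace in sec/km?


Convert to seconds: 19 min 32 s = 1172 s
Pace per km = 1172 / 5 = 234.4 s/km
LT pace = 234.4 * 1.07 = 250.81 s/km

250.81 s/km


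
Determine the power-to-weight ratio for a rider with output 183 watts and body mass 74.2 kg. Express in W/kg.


P/W = 183 / 74.2 = 2.466 W/kg

2.466 W/kg


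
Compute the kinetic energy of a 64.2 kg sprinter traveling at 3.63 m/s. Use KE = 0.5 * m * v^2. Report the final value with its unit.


Velocity squared = 13.1769
KE = 0.5 * 64.2 * 13.1769 = 422.98 J

422.98 J


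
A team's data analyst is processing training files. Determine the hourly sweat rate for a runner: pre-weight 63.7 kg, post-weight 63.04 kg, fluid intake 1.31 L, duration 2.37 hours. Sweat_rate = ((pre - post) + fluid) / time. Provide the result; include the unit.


Mass lost = 63.7 - 63.04 = 0.66 kg
Add fluid consumed: 0.66 + 1.31 = 1.97 L total sweat
Sweat rate = 1.97 / 2.37 = 0.831 L/h

0.831 L/h


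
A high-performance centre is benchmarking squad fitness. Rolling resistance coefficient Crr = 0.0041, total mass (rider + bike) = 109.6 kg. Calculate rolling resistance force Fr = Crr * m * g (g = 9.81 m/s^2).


Fr = Crr * m * g
= 0.0041 * 109.6 * 9.81
= 4.408 N

4.408 N


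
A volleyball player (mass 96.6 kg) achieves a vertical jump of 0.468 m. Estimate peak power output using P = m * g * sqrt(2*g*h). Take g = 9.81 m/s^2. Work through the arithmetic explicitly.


2 * g * h = 2 * 9.81 * 0.468 = 9.18216
sqrt(9.18216) = 3.030208 m/s
P = 96.6 * 9.81 * 3.030208 = 2871.56 W

2871.56 W


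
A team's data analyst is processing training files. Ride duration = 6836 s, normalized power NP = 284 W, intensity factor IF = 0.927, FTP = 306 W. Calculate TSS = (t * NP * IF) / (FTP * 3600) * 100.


Numerator = 6836 * 284 * 0.927 = 1799700.048
Denominator = 306 * 3600 = 1101600
TSS = 1799700.048 / 1101600 * 100
= 163.37

163.37 TSS


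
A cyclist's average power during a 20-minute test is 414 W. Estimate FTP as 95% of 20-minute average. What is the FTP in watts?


FTP = 20-min power * 0.95
= 414 * 0.95
= 393.3 W

393.3 W


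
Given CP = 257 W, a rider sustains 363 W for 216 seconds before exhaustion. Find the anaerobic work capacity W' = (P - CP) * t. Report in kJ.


Excess power = 363 - 257 = 106 W
Work above CP = 106 * 216 = 22896 J
W' = 22.896 kJ

22.896 kJ


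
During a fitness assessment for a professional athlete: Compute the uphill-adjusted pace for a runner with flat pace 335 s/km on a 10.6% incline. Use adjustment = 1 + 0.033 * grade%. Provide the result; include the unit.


Adjustment factor = 1 + 0.033 * 10.6 = 1.3498
Grade-adjusted pace = 335 * 1.3498 = 452.18 s/km

452.18 s/km


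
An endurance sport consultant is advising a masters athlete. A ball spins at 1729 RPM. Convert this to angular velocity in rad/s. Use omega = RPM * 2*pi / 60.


omega = 1729 * 2 * pi / 60
= 1729 * 6.28318531 / 60
= 10863.627 / 60
= 181.06 rad/s

181.06 rad/s


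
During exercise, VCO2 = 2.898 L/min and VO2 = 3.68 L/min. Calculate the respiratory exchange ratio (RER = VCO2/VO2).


RER = VCO2 / VO2
= 2.898 / 3.68
= 0.7875

0.7875


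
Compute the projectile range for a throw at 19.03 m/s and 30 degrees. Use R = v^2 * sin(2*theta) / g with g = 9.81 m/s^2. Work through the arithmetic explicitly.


Two times the angle = 60 degrees
sin(60) = 0.866025
R = 362.1409 * 0.866025 / 9.81 = 31.97 m

31.97 m


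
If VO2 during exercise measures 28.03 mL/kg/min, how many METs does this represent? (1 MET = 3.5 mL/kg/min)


METs = VO2 / 3.5 = 28.03 / 3.5 = 8.01

8.01 METs


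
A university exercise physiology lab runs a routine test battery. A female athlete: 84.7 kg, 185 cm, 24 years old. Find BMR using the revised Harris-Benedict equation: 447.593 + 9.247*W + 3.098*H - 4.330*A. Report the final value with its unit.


Intercept = 447.593
Weight contribution = 9.247 * 84.7 = 783.2209
Height contribution = 3.098 * 185 = 573.13
Age contribution = 4.33 * 24 = 103.92
BMR = 447.593 + 783.2209 + 573.13 - 103.92
= 1700.02 kcal/day

1700.02 kcal/day


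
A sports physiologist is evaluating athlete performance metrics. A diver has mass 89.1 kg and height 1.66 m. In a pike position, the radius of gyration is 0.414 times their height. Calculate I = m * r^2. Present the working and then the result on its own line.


r = 0.414 * 1.66 = 0.68724 m
I = m * r^2 = 89.1 * 0.472299 = 42.082 kg*m^2

42.082 kg*m^2


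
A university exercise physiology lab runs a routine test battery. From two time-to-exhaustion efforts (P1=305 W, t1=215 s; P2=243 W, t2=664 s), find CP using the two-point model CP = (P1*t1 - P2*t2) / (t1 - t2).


Work in trial 1 = 65575 J
Work in trial 2 = 161352 J
Delta work = -95777 J
Delta time = -449 s
CP = -95777 / -449 = 213.31 W

213.31 W


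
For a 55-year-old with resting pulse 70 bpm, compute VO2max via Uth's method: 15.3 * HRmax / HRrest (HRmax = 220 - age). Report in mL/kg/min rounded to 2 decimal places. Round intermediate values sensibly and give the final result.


Step 1: HRmax = 220 - 55 = 165 bpm
Step 2: Ratio = 165 / 70 = 2.3571
Step 3: VO2max = 15.3 * 2.3571 = 36.06 mL/kg/min

36.06 mL/kg/min


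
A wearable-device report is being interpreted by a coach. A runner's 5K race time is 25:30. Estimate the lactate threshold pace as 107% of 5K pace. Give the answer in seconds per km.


Total race time = 25*60 + 30 = 1530 seconds
5K pace = 1530 / 5 = 306.0 sec/km
LT pace = 306.0 * 1.07 = 327.42 sec/km

327.42 s/km


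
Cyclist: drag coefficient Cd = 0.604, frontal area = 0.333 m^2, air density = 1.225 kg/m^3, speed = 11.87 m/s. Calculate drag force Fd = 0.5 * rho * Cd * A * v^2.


v^2 = 11.87^2 = 140.8969
Fd = 0.5 * 1.225 * 0.604 * 0.333 * 140.8969
= 17.358 N

17.358 N


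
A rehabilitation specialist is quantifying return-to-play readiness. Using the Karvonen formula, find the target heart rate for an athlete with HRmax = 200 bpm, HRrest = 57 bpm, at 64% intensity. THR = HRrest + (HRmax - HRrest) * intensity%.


HRR = 200 - 57 = 143
THR = 57 + 143 * 0.64
= 57 + 91.52
= 148.52 bpm

148.52 bpm


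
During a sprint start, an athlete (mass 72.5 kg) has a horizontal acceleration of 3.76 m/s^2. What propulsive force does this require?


Propulsive force = mass * acceleration
= 72.5 kg * 3.76 m/s^2
= 272.6 N

272.6 N


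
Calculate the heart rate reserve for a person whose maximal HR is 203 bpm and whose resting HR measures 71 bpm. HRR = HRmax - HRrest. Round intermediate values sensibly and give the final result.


HRmax = 203 bpm
HRrest = 71 bpm
HRR = 203 - 71 = 132 bpm

132 bpm


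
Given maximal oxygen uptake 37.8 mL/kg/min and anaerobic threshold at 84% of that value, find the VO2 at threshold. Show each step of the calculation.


Percentage as decimal = 0.84
VO2 at AT = 37.8 * 0.84 = 31.75 mL/kg/min

31.75 mL/kg/min


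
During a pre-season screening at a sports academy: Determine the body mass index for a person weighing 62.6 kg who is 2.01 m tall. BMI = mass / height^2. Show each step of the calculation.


BMI = mass / height^2
= 62.6 / 2.01^2
= 62.6 / 4.0401
= 15.49 kg/m^2

15.49 kg/m^2


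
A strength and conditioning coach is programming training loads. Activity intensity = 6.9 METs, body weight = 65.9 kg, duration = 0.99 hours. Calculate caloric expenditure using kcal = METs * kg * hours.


kcal = 6.9 * 65.9 * 0.99
= 454.71 * 0.99
= 450.16 kcal

450.16 kcal


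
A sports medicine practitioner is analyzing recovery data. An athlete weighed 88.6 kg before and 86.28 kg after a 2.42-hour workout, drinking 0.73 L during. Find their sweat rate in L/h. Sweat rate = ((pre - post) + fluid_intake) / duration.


Body mass change = 2.32 kg
Total sweat loss = 2.32 + 0.73 = 3.05 L
Rate = 3.05 / 2.42 = 1.26 L/h

1.26 L/h


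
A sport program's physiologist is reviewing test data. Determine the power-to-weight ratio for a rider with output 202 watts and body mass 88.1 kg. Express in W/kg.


P/W = 202 / 88.1 = 2.293 W/kg

2.293 W/kg


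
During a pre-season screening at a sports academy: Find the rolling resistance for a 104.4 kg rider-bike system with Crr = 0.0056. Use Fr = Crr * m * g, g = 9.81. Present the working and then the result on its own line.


m * g = 104.4 * 9.81 = 1024.164 N
Fr = 0.0056 * 1024.164 = 5.735 N

5.735 N


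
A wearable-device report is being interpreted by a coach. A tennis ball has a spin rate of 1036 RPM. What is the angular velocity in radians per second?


Convert RPM to rad/s: multiply by 2*pi and divide by 60
omega = 1036 * 2 * pi / 60
= 108.49 rad/s

108.49 rad/s


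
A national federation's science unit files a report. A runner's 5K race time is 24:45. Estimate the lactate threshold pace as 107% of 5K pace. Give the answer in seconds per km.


Total race time = 24*60 + 45 = 1485 seconds
5K pace = 1485 / 5 = 297.0 sec/km
LT pace = 297.0 * 1.07 = 317.79 sec/km

317.79 s/km


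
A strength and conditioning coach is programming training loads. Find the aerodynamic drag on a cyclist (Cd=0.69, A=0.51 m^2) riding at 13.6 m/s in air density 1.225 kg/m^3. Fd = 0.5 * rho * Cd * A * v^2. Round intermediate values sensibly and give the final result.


Fd = 0.5 * 1.225 * 0.69 * 0.51 * 13.6^2
= 0.5 * 1.225 * 0.69 * 0.51 * 184.96
= 39.866 N

39.866 N


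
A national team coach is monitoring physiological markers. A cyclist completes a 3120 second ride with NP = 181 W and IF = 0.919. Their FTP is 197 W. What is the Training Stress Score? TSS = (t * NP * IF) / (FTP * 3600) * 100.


t * NP * IF = 3120 * 181 * 0.919 = 518977.68
FTP * 3600 = 709200
TSS = (518977.68 / 709200) * 100 = 73.18

73.18 TSS


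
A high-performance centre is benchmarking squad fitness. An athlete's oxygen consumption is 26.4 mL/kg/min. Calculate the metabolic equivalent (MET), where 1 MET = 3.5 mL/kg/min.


MET = VO2 / 3.5
= 26.4 / 3.5
= 7.54 METs

7.54 METs


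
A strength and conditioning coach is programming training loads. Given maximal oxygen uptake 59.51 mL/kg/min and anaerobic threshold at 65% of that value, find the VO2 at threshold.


Percentage as decimal = 0.65
VO2 at AT = 59.51 * 0.65 = 38.68 mL/kg/min

38.68 mL/kg/min


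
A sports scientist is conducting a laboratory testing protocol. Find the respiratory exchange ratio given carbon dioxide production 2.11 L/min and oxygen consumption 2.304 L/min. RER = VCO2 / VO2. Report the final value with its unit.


VCO2 = 2.11 L/min
VO2 = 2.304 L/min
RER = 2.11 / 2.304 = 0.9158

0.9158


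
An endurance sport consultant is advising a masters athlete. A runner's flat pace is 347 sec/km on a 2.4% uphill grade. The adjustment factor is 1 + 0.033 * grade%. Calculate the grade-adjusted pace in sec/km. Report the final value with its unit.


Factor = 1 + 0.033 * 2.4 = 1.0792
Adjusted pace = 347 * 1.0792
= 374.48 sec/km

374.48 s/km


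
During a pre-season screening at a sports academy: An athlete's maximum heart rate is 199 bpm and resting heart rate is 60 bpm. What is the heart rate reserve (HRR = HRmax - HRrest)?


HRR = HRmax - HRrest
= 199 - 60
= 139 bpm

139 bpm


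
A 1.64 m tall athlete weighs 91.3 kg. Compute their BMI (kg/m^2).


height^2 = 2.6896 m^2
BMI = 91.3 / 2.6896 = 33.95 kg/m^2

33.95 kg/m^2


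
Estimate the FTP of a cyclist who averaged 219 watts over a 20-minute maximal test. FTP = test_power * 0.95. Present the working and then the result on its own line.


FTP = 219 * 0.95 = 208.05 W

208.05 W


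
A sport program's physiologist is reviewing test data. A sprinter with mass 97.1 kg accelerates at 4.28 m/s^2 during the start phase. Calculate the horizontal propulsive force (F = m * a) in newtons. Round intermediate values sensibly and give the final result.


F = m * a
= 97.1 * 4.28
= 415.59 N

415.59 N


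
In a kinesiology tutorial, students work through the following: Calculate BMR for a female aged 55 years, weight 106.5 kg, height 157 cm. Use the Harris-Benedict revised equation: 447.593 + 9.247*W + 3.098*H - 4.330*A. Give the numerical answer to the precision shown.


Substituting values:
W term = 9.247 * 106.5 = 984.8055
H term = 3.098 * 157 = 486.386
A term = 4.330 * 55 = 238.15
BMR = 1680.63 kcal/day

1680.63 kcal/day


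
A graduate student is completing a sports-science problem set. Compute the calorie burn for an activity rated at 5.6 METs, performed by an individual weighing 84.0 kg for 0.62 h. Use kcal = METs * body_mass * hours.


Product of METs and mass = 5.6 * 84.0 = 470.4
Total kcal = 470.4 * 0.62 = 291.65 kcal

291.65 kcal


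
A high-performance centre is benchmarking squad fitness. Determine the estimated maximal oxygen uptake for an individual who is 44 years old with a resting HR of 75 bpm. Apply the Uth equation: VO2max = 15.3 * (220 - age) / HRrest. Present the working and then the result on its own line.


HRmax = 220 - 44 = 176
VO2max = 15.3 * (176 / 75)
= 15.3 * 2.3467
= 35.9 mL/kg/min

35.9 mL/kg/min


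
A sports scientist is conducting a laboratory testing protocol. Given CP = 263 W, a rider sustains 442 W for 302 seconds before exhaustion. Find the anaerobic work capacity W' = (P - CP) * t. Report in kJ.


Excess power = 442 - 263 = 179 W
Work above CP = 179 * 302 = 54058 J
W' = 54.058 kJ

54.058 kJ


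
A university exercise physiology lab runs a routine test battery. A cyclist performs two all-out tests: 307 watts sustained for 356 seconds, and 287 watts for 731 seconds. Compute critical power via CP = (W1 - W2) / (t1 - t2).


W1 = P1 * t1 = 307 * 356 = 109292 J
W2 = P2 * t2 = 287 * 731 = 209797 J
CP = (109292 - 209797) / (356 - 731)
= 268.01 W

268.01 W


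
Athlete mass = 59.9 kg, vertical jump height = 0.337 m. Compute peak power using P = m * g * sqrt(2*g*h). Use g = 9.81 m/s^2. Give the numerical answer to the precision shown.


sqrt(2 * 9.81 * 0.337) = sqrt(6.61194) = 2.571369 m/s
P = 59.9 * 9.81 * 2.571369
= 1510.99 W

1510.99 W


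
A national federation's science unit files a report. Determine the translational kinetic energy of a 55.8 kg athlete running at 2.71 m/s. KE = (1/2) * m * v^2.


KE = 0.5 * m * v^2
= 0.5 * 55.8 * 2.71^2
= 0.5 * 55.8 * 7.3441
= 204.9 J

204.9 J


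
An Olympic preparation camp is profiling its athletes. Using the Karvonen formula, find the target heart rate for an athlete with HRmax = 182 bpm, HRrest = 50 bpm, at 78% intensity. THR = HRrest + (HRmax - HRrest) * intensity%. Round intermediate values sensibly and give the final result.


HRR = 182 - 50 = 132
THR = 50 + 132 * 0.78
= 50 + 102.96
= 152.96 bpm

152.96 bpm
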